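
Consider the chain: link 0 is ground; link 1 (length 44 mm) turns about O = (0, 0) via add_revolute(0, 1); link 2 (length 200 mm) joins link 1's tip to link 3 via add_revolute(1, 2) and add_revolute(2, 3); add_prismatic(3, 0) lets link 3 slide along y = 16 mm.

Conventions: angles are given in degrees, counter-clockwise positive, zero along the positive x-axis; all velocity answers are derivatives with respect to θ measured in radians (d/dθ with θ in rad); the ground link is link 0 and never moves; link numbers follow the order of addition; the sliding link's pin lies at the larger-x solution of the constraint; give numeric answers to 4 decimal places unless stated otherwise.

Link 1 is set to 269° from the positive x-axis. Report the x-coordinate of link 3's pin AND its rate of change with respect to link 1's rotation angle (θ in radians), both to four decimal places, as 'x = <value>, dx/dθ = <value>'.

geometry: r = 44 mm, L = 200 mm, e = 16 mm
crank pin P = (r cos θ, r sin θ) = (-0.767906, -43.993299)
h = r sin θ − e = -43.993299 − 16 = -59.993299
x = r cos θ + √(L² − h²) = -0.767906 + 190.789948 = 190.022042
dx/dθ = −r sin θ − h·r cos θ/√(L² − h²) (θ in radians; h = -59.993299) = 43.751833

x = 190.0220, dx/dθ = 43.7518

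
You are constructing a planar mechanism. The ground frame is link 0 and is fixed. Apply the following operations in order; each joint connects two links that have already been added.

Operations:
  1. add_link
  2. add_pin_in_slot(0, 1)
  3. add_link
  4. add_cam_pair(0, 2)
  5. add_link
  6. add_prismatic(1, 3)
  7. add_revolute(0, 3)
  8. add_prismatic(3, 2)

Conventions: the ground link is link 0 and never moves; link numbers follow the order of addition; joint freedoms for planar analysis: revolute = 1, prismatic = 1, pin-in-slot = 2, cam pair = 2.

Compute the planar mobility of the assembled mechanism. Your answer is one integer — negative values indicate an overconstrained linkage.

link 0 = ground. State L|J1|J2 = 1|0|0
+link1  2|0|0
PS(0,1) f=2→J2  2|0|1
+link2  3|0|1
C(0,2) f=2→J2  3|0|2
+link3  4|0|2
P(1,3) f=1→J1  4|1|2
R(0,3) f=1→J1  4|2|2
P(3,2) f=1→J1  4|3|2
M = 3(4−1)−2·3−2 = 9−6−2 = 1

M = 1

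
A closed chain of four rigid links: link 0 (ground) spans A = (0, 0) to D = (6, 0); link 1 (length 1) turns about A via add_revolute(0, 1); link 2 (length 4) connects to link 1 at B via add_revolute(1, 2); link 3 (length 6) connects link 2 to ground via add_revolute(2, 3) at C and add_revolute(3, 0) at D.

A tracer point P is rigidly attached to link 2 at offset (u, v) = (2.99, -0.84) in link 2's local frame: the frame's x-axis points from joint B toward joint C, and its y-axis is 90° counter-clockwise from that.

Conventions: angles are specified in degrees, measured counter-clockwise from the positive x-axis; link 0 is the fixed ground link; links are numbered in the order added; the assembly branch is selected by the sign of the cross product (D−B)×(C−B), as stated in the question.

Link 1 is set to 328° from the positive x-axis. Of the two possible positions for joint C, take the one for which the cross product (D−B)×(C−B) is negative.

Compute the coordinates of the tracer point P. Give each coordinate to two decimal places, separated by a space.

A=(0,0), D=(6.00,0)
B = A + 1.00·(cos328°, sin328°) = (0.8480, -0.5299)
|BD| = 5.1791
circle(B,4.00) ∩ circle(D,6.00): a=0.6587, h=3.9454
  candidates: C₊=(1.0996,3.4622) cross=20.434; C₋=(1.9070,-4.3872) cross=-20.434
  branch - wants cross < 0 → take C=(1.9070,-4.3872) (cross=-20.434)
ex = (C−B)/|BC| = (0.2647,-0.9643); ey = (0.9643,0.2647)
P = B + 2.99·ex + -0.84·ey = (0.8296,-3.6356)

0.83 -3.64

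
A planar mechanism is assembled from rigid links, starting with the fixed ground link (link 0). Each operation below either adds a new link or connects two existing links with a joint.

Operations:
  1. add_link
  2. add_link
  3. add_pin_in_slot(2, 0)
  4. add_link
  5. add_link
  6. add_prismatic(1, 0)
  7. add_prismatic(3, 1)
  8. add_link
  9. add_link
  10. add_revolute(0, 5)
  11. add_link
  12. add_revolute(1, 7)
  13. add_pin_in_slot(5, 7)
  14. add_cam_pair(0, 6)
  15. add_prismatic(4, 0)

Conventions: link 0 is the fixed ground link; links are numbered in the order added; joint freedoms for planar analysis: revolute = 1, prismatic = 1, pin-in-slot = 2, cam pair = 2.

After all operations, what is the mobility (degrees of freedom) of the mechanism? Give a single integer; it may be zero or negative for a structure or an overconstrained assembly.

link 0 = ground. State L|J1|J2 = 1|0|0
+link1  2|0|0
+link2  3|0|0
PS(2,0) f=2→J2  3|0|1
+link3  4|0|1
+link4  5|0|1
P(1,0) f=1→J1  5|1|1
P(3,1) f=1→J1  5|2|1
+link5  6|2|1
+link6  7|2|1
R(0,5) f=1→J1  7|3|1
+link7  8|3|1
R(1,7) f=1→J1  8|4|1
PS(5,7) f=2→J2  8|4|2
C(0,6) f=2→J2  8|4|3
P(4,0) f=1→J1  8|5|3
M = 3(8−1)−2·5−3 = 21−10−3 = 8

M = 8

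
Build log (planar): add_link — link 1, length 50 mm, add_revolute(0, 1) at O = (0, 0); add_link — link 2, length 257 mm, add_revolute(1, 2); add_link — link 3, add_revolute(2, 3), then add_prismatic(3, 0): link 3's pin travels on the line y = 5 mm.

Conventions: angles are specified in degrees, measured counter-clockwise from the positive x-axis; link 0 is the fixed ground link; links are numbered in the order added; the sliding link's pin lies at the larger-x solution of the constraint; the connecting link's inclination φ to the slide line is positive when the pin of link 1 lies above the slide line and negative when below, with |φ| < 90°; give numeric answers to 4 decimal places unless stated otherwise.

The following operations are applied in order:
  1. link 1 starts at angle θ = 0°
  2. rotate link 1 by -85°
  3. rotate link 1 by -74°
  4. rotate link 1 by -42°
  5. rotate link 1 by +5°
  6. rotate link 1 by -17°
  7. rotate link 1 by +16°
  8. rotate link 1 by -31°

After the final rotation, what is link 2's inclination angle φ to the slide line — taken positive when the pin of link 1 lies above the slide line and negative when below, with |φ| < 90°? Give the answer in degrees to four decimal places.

geometry: r = 50 mm, L = 257 mm, e = 5 mm; θ starts at 0°
rotate link 1 by -85°: θ ← 0° -85° = -85°
rotate link 1 by -74°: θ ← -85° -74° = -159°
rotate link 1 by -42°: θ ← -159° -42° = -201°
rotate link 1 by +5°: θ ← -201° +5° = -196°
rotate link 1 by -17°: θ ← -196° -17° = -213°
rotate link 1 by +16°: θ ← -213° +16° = -197°
rotate link 1 by -31°: θ ← -197° -31° = -228°
h = r sin θ − e = 37.157241 − 5 = 32.157241
sin φ = h / L = 32.157241 / 257 = 0.12512545
φ = arcsin(0.12512545) = 7.188001°

7.1880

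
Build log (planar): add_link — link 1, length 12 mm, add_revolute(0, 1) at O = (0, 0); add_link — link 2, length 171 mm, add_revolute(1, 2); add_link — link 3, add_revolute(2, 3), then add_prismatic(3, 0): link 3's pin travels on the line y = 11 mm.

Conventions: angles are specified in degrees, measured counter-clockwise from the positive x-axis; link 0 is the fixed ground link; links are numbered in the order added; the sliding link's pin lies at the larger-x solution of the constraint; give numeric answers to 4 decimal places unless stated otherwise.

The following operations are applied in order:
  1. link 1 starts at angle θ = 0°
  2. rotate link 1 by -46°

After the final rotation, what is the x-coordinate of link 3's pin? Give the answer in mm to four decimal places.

geometry: r = 12 mm, L = 171 mm, e = 11 mm; θ starts at 0°
rotate link 1 by -46°: θ ← 0° -46° = -46°
crank pin P = (r cos θ, r sin θ) = (8.335900, -8.632078)
h = r sin θ − e = -8.632078 − 11 = -19.632078
x = r cos θ + √(L² − h²) = 8.335900 + 169.869307 = 178.205208

178.2052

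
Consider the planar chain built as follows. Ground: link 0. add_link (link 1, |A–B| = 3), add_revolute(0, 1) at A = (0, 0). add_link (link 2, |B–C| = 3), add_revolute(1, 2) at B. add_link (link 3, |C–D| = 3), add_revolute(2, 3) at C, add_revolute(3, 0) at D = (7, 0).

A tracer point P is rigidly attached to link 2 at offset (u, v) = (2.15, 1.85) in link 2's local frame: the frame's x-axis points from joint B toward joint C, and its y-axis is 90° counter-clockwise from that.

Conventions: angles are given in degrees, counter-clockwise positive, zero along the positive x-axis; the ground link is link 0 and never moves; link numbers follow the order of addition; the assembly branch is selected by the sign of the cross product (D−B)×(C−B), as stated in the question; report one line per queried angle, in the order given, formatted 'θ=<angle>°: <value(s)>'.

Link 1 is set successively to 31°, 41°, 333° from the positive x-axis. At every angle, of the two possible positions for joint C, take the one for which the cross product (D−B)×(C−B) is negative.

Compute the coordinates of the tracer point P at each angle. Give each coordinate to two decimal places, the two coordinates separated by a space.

A=(0,0), D=(7.00,0)
θ=31°: B = A + 3.00·(cos31°, sin31°) = (2.5715, 1.5451)
θ=31°: |BD| = 4.6903
θ=31°: circle(B,3.00) ∩ circle(D,3.00): a=2.3452, h=1.8709
θ=31°:   candidates: C₊=(5.4021,2.5390) cross=8.775; C₋=(4.1694,-0.9939) cross=-8.775
θ=31°:   branch - wants cross < 0 → take C=(4.1694,-0.9939) (cross=-8.775)
θ=31°: ex = (C−B)/|BC| = (0.5326,-0.8463); ey = (0.8463,0.5326)
θ=31°: P = B + 2.15·ex + 1.85·ey = (5.2824,0.7109)
θ=41°: B = A + 3.00·(cos41°, sin41°) = (2.2641, 1.9682)
θ=41°: |BD| = 5.1286
θ=41°: circle(B,3.00) ∩ circle(D,3.00): a=2.5643, h=1.5571
θ=41°:   candidates: C₊=(5.2296,2.4219) cross=7.986; C₋=(4.0345,-0.4538) cross=-7.986
θ=41°:   branch - wants cross < 0 → take C=(4.0345,-0.4538) (cross=-7.986)
θ=41°: ex = (C−B)/|BC| = (0.5901,-0.8073); ey = (0.8073,0.5901)
θ=41°: P = B + 2.15·ex + 1.85·ey = (5.0264,1.3242)
θ=333°: B = A + 3.00·(cos333°, sin333°) = (2.6730, -1.3620)
θ=333°: |BD| = 4.5363
θ=333°: circle(B,3.00) ∩ circle(D,3.00): a=2.2681, h=1.9636
θ=333°:   candidates: C₊=(4.2470,1.1920) cross=8.907; C₋=(5.4261,-2.5540) cross=-8.907
θ=333°:   branch - wants cross < 0 → take C=(5.4261,-2.5540) (cross=-8.907)
θ=333°: ex = (C−B)/|BC| = (0.9177,-0.3973); ey = (0.3973,0.9177)
θ=333°: P = B + 2.15·ex + 1.85·ey = (5.3811,-0.5185)

θ=31°: 5.28 0.71
θ=41°: 5.03 1.32
θ=333°: 5.38 -0.52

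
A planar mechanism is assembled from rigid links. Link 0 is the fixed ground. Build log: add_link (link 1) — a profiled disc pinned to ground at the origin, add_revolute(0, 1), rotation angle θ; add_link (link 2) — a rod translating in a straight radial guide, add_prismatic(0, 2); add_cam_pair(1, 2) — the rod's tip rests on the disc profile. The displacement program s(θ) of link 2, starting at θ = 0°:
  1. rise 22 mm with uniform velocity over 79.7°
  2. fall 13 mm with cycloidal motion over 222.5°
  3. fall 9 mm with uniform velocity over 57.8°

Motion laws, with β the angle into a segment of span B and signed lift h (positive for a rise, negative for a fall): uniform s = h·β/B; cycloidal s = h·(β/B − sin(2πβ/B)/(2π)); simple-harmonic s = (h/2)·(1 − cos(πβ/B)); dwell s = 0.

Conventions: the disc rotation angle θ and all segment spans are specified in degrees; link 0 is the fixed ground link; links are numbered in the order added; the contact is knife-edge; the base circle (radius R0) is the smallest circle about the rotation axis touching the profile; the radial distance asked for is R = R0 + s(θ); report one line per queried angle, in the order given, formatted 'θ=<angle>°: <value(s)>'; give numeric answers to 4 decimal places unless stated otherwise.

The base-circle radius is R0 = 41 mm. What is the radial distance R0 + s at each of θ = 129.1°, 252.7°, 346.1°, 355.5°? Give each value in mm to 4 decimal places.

seg 1 [0°–79.7°] uniform, h=22: full span → s += 22 → s = 22.0000
seg 2 [79.7°–302.2°] cycloidal, h=-13: θ=129.1° here. β=49.4, B=222.5. -13·(0.2220 − sin(2π·0.2220)/(2π)) = -0.8492 → s = 21.1508
seg 2 [79.7°–302.2°] cycloidal, h=-13: θ=252.7° here. β=173, B=222.5. -13·(0.7775 − sin(2π·0.7775)/(2π)) = -12.1460 → s = 9.8540
seg 2 [79.7°–302.2°] cycloidal, h=-13: full span → s += -13 → s = 9.0000
seg 3 [302.2°–360°] uniform, h=-9: θ=346.1° here. β=43.9, B=57.8. -9·43.9/57.8 = -6.8356 → s = 2.1644
seg 3 [302.2°–360°] uniform, h=-9: θ=355.5° here. β=53.3, B=57.8. -9·53.3/57.8 = -8.2993 → s = 0.7007
θ=129.1°: R = R0 + s = 41 + 21.1508 = 62.1508
θ=252.7°: R = R0 + s = 41 + 9.8540 = 50.8540
θ=346.1°: R = R0 + s = 41 + 2.1644 = 43.1644
θ=355.5°: R = R0 + s = 41 + 0.7007 = 41.7007

θ=129.1°: 62.1508
θ=252.7°: 50.8540
θ=346.1°: 43.1644
θ=355.5°: 41.7007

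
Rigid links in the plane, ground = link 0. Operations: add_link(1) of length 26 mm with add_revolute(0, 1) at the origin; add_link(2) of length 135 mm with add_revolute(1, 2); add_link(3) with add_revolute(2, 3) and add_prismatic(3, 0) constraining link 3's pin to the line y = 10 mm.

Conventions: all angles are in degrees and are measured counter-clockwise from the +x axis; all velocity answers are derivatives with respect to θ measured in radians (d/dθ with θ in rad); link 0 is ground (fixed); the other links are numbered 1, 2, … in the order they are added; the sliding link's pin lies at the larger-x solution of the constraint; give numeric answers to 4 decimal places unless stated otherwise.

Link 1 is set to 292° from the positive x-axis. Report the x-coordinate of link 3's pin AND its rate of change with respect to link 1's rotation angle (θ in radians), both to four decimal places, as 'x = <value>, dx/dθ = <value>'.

geometry: r = 26 mm, L = 135 mm, e = 10 mm
crank pin P = (r cos θ, r sin θ) = (9.739771, -24.106780)
h = r sin θ − e = -24.106780 − 10 = -34.106780
x = r cos θ + √(L² − h²) = 9.739771 + 130.620548 = 140.360319
dx/dθ = −r sin θ − h·r cos θ/√(L² − h²) (θ in radians; h = -34.106780) = 26.649965

x = 140.3603, dx/dθ = 26.6500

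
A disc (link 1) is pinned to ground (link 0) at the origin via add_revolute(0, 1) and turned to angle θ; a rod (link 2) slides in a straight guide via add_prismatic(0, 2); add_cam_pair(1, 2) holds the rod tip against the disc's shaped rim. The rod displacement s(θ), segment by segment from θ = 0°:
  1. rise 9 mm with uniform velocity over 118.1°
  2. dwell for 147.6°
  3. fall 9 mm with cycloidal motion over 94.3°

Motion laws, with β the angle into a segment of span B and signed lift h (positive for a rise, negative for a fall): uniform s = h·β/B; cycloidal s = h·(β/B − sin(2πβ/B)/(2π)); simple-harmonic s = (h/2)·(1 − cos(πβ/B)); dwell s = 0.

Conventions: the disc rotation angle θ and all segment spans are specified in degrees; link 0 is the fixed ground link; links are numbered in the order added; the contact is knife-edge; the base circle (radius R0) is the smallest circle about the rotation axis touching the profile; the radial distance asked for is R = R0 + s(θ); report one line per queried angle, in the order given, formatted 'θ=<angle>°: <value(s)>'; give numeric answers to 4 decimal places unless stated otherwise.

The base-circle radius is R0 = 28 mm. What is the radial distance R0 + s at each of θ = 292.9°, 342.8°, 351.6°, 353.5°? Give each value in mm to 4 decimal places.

segment 1 (0° to 118.1°, uniform, h = 9) is passed completely: s = 0.0000 + (9) = 9.0000
segment 2 (118.1° to 265.7°, dwell): s unchanged at 9.0000
θ = 292.9° falls in segment 3 (265.7° to 360°, cycloidal, h = -9): β = 292.9 − 265.7 = 27.2°, B = 94.3°; Δs = -9·(0.2884 − sin(2π·0.2884)/(2π)) = -1.2052; s = 9.0000 − 1.2052 = 7.7948
θ = 342.8° falls in segment 3 (265.7° to 360°, cycloidal, h = -9): β = 342.8 − 265.7 = 77.1°, B = 94.3°; Δs = -9·(0.8176 − sin(2π·0.8176)/(2π)) = -8.6635; s = 9.0000 − 8.6635 = 0.3365
θ = 351.6° falls in segment 3 (265.7° to 360°, cycloidal, h = -9): β = 351.6 − 265.7 = 85.9°, B = 94.3°; Δs = -9·(0.9109 − sin(2π·0.9109)/(2π)) = -8.9588; s = 9.0000 − 8.9588 = 0.0412
θ = 353.5° falls in segment 3 (265.7° to 360°, cycloidal, h = -9): β = 353.5 − 265.7 = 87.8°, B = 94.3°; Δs = -9·(0.9311 − sin(2π·0.9311)/(2π)) = -8.9808; s = 9.0000 − 8.9808 = 0.0192
θ=292.9°: R = R0 + s = 28 + 7.7948 = 35.7948
θ=342.8°: R = R0 + s = 28 + 0.3365 = 28.3365
θ=351.6°: R = R0 + s = 28 + 0.0412 = 28.0412
θ=353.5°: R = R0 + s = 28 + 0.0192 = 28.0192

θ=292.9°: 35.7948
θ=342.8°: 28.3365
θ=351.6°: 28.0412
θ=353.5°: 28.0192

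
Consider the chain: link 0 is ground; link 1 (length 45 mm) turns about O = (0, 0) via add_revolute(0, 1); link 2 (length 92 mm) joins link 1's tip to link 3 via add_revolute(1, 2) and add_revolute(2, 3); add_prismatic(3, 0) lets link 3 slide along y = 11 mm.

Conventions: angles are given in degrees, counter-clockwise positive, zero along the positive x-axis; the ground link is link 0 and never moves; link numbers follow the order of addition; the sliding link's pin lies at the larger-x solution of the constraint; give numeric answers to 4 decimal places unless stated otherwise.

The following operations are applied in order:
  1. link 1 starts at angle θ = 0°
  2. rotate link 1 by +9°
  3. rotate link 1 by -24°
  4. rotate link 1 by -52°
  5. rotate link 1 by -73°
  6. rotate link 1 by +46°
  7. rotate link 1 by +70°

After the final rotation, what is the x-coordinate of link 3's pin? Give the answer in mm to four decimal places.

geometry: r = 45 mm, L = 92 mm, e = 11 mm; θ starts at 0°
rotate link 1 by +9°: θ ← 0° +9° = 9°
rotate link 1 by -24°: θ ← 9° -24° = -15°
rotate link 1 by -52°: θ ← -15° -52° = -67°
rotate link 1 by -73°: θ ← -67° -73° = -140°
rotate link 1 by +46°: θ ← -140° +46° = -94°
rotate link 1 by +70°: θ ← -94° +70° = -24°
crank pin P = (r cos θ, r sin θ) = (41.109546, -18.303149)
h = r sin θ − e = -18.303149 − 11 = -29.303149
x = r cos θ + √(L² − h²) = 41.109546 + 87.208517 = 128.318063

128.3181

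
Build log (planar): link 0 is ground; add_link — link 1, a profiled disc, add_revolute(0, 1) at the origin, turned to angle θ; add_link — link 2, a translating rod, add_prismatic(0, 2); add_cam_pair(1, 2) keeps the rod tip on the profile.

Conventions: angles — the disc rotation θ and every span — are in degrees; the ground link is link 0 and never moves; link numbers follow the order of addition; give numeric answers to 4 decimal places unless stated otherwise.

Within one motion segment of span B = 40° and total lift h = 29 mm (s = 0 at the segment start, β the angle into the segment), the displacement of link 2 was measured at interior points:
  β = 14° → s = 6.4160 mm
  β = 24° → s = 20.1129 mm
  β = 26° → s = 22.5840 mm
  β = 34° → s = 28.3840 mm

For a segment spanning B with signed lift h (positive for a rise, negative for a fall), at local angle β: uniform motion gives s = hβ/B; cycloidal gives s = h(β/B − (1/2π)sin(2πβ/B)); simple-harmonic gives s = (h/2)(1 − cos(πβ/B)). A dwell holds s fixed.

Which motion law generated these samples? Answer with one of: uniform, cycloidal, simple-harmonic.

candidates at β/B = r: uniform s = h·r (linear in β); cycloidal s = h·(r − sin(2πr)/(2π)); simple-harmonic s = (h/2)(1 − cos(πr))
β=14°: printed 6.4160 | uniform 10.1500, cycloidal 6.4160, simple-harmonic 7.9171
β=24°: printed 20.1129 | uniform 17.4000, cycloidal 20.1129, simple-harmonic 18.9807
β=26°: printed 22.5840 | uniform 18.8500, cycloidal 22.5840, simple-harmonic 21.0829
β=34°: printed 28.3840 | uniform 24.6500, cycloidal 28.3840, simple-harmonic 27.4196
only one law matches every sample → cycloidal

cycloidal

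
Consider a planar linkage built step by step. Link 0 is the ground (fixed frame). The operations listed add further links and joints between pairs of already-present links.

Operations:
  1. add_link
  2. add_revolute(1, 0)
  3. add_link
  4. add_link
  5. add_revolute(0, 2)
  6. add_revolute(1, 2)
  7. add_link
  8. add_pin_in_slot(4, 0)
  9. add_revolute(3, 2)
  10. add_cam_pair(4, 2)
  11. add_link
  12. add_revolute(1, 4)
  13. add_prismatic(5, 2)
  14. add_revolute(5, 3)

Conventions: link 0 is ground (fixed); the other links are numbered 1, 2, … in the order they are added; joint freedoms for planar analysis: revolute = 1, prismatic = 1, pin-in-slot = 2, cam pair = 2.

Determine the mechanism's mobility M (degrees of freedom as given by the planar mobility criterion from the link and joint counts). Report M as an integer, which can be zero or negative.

(L,J1,J2)=(1,0,0); link0 fixed
link1: (2,0,0)
R 1-0 [J1]: (2,1,0)
link2: (3,1,0)
link3: (4,1,0)
R 0-2 [J1]: (4,2,0)
R 1-2 [J1]: (4,3,0)
link4: (5,3,0)
PS 4-0 [J2]: (5,3,1)
R 3-2 [J1]: (5,4,1)
C 4-2 [J2]: (5,4,2)
link5: (6,4,2)
R 1-4 [J1]: (6,5,2)
P 5-2 [J1]: (6,6,2)
R 5-3 [J1]: (6,7,2)
Grübler: 3·5 − 2·7 − 2 = -1

M = -1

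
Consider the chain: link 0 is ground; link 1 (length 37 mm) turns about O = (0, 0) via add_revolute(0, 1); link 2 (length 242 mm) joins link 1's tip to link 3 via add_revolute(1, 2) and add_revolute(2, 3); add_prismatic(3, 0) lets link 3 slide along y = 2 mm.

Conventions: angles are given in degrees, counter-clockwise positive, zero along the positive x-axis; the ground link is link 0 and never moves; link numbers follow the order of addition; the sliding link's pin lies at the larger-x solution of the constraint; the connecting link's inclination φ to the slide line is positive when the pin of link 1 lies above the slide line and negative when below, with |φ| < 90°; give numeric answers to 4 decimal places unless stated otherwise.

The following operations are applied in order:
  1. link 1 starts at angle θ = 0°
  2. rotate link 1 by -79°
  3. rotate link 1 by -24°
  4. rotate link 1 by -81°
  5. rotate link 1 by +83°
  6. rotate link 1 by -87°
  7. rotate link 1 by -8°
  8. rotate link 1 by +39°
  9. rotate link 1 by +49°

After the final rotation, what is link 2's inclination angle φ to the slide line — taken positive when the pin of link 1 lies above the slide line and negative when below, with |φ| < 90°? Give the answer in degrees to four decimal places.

geometry: r = 37 mm, L = 242 mm, e = 2 mm; θ starts at 0°
rotate link 1 by -79°: θ ← 0° -79° = -79°
rotate link 1 by -24°: θ ← -79° -24° = -103°
rotate link 1 by -81°: θ ← -103° -81° = -184°
rotate link 1 by +83°: θ ← -184° +83° = -101°
rotate link 1 by -87°: θ ← -101° -87° = -188°
rotate link 1 by -8°: θ ← -188° -8° = -196°
rotate link 1 by +39°: θ ← -196° +39° = -157°
rotate link 1 by +49°: θ ← -157° +49° = -108°
h = r sin θ − e = -35.189091 − 2 = -37.189091
sin φ = h / L = -37.189091 / 242 = -0.15367393
φ = arcsin(-0.15367393) = -8.839897°

-8.8399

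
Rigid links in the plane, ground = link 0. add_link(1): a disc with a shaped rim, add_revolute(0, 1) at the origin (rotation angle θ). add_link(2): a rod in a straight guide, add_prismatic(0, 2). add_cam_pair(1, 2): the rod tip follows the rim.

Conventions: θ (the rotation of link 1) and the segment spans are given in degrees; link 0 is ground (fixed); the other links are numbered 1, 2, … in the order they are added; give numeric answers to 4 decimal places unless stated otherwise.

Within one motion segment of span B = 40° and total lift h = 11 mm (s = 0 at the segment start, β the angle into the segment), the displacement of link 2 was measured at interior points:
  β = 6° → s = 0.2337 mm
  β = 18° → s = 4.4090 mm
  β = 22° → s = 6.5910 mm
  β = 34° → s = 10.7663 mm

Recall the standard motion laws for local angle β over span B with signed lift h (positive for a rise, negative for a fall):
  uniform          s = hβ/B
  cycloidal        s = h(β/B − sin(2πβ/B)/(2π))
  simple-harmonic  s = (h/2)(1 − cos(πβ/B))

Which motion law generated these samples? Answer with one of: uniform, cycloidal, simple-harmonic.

candidates at β/B = r: uniform s = h·r (linear in β); cycloidal s = h·(r − sin(2πr)/(2π)); simple-harmonic s = (h/2)(1 − cos(πr))
β=6°: printed 0.2337 | uniform 1.6500, cycloidal 0.2337, simple-harmonic 0.5995
β=18°: printed 4.4090 | uniform 4.9500, cycloidal 4.4090, simple-harmonic 4.6396
β=22°: printed 6.5910 | uniform 6.0500, cycloidal 6.5910, simple-harmonic 6.3604
β=34°: printed 10.7663 | uniform 9.3500, cycloidal 10.7663, simple-harmonic 10.4005
only one law matches every sample → cycloidal

cycloidal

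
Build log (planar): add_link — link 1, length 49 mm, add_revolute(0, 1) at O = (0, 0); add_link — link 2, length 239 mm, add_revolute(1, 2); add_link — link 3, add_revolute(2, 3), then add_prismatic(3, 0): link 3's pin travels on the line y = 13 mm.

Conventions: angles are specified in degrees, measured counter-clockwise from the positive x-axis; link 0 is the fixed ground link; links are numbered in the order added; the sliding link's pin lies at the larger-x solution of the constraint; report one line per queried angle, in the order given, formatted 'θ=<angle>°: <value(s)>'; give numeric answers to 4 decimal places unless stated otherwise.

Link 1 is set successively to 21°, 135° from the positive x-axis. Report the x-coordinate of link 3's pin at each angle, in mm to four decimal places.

geometry: r = 49 mm, L = 239 mm, e = 13 mm
θ=21°: crank pin P = (r cos θ, r sin θ) = (45.745441, 17.560030)
θ=21°: h = r sin θ − e = 17.560030 − 13 = 4.560030
θ=21°: x = r cos θ + √(L² − h²) = 45.745441 + 238.956494 = 284.701935
θ=135°: crank pin P = (r cos θ, r sin θ) = (-34.648232, 34.648232)
θ=135°: h = r sin θ − e = 34.648232 − 13 = 21.648232
θ=135°: x = r cos θ + √(L² − h²) = -34.648232 + 238.017550 = 203.369318

θ=21°: 284.7019
θ=135°: 203.3693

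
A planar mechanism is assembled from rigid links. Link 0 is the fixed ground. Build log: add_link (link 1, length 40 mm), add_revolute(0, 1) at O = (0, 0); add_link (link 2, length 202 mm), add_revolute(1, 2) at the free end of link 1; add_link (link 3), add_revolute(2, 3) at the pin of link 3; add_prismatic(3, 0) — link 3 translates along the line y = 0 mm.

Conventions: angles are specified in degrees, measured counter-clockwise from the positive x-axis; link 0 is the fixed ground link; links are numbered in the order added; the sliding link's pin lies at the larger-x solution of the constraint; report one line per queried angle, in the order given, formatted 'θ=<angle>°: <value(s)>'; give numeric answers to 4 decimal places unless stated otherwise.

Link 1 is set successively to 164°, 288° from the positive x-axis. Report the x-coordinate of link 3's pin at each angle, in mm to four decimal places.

geometry: r = 40 mm, L = 202 mm, e = 0 mm
θ=164°: crank pin P = (r cos θ, r sin θ) = (-38.450468, 11.025494)
θ=164°: h = r sin θ − e = 11.025494 − 0 = 11.025494
θ=164°: x = r cos θ + √(L² − h²) = -38.450468 + 201.698881 = 163.248413
θ=288°: crank pin P = (r cos θ, r sin θ) = (12.360680, -38.042261)
θ=288°: h = r sin θ − e = -38.042261 − 0 = -38.042261
θ=288°: x = r cos θ + √(L² − h²) = 12.360680 + 198.385449 = 210.746129

θ=164°: 163.2484
θ=288°: 210.7461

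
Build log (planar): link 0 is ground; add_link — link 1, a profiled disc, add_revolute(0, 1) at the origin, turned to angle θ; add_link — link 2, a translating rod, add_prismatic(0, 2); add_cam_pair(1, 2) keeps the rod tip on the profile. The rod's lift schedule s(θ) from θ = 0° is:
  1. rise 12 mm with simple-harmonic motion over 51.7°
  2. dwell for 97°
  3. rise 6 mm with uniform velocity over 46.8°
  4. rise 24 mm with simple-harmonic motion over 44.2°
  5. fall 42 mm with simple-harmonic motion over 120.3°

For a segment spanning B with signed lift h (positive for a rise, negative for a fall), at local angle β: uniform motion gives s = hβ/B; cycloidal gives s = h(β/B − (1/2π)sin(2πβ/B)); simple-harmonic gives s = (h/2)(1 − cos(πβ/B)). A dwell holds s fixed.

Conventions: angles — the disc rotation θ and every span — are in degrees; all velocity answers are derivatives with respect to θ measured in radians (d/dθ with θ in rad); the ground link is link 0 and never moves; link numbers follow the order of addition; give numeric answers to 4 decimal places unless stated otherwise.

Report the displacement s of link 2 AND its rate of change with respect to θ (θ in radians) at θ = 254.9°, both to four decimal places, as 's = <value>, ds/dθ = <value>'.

seg 1 [0°–51.7°] simple-harmonic, h=12: full span → s += 12 → s = 12.0000
seg 2 [51.7°–148.7°] dwell: s stays 12.0000
seg 3 [148.7°–195.5°] uniform, h=6: full span → s += 6 → s = 18.0000
seg 4 [195.5°–239.7°] simple-harmonic, h=24: full span → s += 24 → s = 42.0000
seg 5 [239.7°–360°] simple-harmonic, h=-42: θ=254.9° here. β=15.2, B=120.3. -42/2·(1 − cos(π·0.1264)) = -1.6328 → s = 40.3672
velocity in seg [239.7°–360°] (simple-harmonic), θ in radians: β = 15.2° = 0.2653 rad, B = 120.3° = 2.0996 rad; ds/dθ = (πh/(2B)) sin(πβ/B) = (π·(-42)/(2·2.0996)) sin(π·0.1264) = -12.147549 mm/rad

s = 40.3672, ds/dθ = -12.1475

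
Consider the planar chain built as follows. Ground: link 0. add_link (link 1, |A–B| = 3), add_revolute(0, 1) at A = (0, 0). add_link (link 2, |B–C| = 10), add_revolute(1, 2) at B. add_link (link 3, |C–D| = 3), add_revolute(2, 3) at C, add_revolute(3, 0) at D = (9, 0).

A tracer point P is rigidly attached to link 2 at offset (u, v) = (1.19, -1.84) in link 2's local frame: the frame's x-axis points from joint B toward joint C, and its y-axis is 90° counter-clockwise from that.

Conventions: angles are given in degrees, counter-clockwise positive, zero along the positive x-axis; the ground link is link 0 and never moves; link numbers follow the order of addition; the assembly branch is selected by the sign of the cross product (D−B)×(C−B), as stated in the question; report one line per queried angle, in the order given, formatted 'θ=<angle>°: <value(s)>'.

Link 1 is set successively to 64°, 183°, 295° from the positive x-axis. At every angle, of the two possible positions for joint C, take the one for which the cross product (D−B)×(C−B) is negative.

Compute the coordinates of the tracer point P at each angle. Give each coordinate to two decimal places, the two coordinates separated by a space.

A=(0,0), D=(9.00,0)
θ=64°: B = A + 3.00·(cos64°, sin64°) = (1.3151, 2.6964)
θ=64°: |BD| = 8.1442
θ=64°: circle(B,10.00) ∩ circle(D,3.00): a=9.6589, h=2.5895
θ=64°:   candidates: C₊=(11.2866,1.9420) cross=21.090; C₋=(9.5719,-2.9450) cross=-21.090
θ=64°:   branch - wants cross < 0 → take C=(9.5719,-2.9450) (cross=-21.090)
θ=64°: ex = (C−B)/|BC| = (0.8257,-0.5641); ey = (0.5641,0.8257)
θ=64°: P = B + 1.19·ex + -1.84·ey = (1.2597,0.5058)
θ=183°: B = A + 3.00·(cos183°, sin183°) = (-2.9959, -0.1570)
θ=183°: |BD| = 11.9969
θ=183°: circle(B,10.00) ∩ circle(D,3.00): a=9.7911, h=2.0333
θ=183°:   candidates: C₊=(6.7678,2.0043) cross=24.394; C₋=(6.8210,-2.0620) cross=-24.394
θ=183°:   branch - wants cross < 0 → take C=(6.8210,-2.0620) (cross=-24.394)
θ=183°: ex = (C−B)/|BC| = (0.9817,-0.1905); ey = (0.1905,0.9817)
θ=183°: P = B + 1.19·ex + -1.84·ey = (-2.1782,-2.1900)
θ=295°: B = A + 3.00·(cos295°, sin295°) = (1.2679, -2.7189)
θ=295°: |BD| = 8.1963
θ=295°: circle(B,10.00) ∩ circle(D,3.00): a=9.6494, h=2.6245
θ=295°:   candidates: C₊=(9.5003,2.9580) cross=21.511; C₋=(11.2415,-1.9939) cross=-21.511
θ=295°:   branch - wants cross < 0 → take C=(11.2415,-1.9939) (cross=-21.511)
θ=295°: ex = (C−B)/|BC| = (0.9974,0.0725); ey = (-0.0725,0.9974)
θ=295°: P = B + 1.19·ex + -1.84·ey = (2.5881,-4.4678)

θ=64°: 1.26 0.51
θ=183°: -2.18 -2.19
θ=295°: 2.59 -4.47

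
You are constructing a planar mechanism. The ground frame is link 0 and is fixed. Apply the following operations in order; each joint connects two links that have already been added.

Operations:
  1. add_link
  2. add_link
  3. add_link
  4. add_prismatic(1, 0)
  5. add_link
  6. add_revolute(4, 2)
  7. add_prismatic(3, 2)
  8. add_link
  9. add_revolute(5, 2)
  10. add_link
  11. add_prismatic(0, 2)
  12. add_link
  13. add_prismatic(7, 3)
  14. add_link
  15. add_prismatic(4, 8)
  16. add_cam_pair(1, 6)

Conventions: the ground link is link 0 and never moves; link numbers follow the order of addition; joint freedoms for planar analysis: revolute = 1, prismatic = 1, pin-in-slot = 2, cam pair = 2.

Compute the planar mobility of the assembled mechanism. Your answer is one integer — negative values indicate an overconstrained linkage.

(L,J1,J2)=(1,0,0); link0 fixed
link1: (2,0,0)
link2: (3,0,0)
link3: (4,0,0)
P 1-0 [J1]: (4,1,0)
link4: (5,1,0)
R 4-2 [J1]: (5,2,0)
P 3-2 [J1]: (5,3,0)
link5: (6,3,0)
R 5-2 [J1]: (6,4,0)
link6: (7,4,0)
P 0-2 [J1]: (7,5,0)
link7: (8,5,0)
P 7-3 [J1]: (8,6,0)
link8: (9,6,0)
P 4-8 [J1]: (9,7,0)
C 1-6 [J2]: (9,7,1)
Grübler: 3·8 − 2·7 − 1 = 9

M = 9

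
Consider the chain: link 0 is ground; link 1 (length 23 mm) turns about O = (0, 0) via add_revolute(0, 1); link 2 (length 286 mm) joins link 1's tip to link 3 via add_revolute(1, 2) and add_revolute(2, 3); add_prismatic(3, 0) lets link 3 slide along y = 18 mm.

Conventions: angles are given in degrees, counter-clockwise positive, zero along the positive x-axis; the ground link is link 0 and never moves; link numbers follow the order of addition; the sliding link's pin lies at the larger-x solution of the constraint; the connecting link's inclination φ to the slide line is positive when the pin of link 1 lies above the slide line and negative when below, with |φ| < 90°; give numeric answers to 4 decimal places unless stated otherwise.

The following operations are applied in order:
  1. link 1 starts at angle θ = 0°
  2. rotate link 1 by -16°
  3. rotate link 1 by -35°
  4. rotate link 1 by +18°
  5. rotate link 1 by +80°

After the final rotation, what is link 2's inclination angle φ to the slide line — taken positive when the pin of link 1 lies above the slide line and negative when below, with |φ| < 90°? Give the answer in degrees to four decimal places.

geometry: r = 23 mm, L = 286 mm, e = 18 mm; θ starts at 0°
rotate link 1 by -16°: θ ← 0° -16° = -16°
rotate link 1 by -35°: θ ← -16° -35° = -51°
rotate link 1 by +18°: θ ← -51° +18° = -33°
rotate link 1 by +80°: θ ← -33° +80° = 47°
h = r sin θ − e = 16.821135 − 18 = -1.178865
sin φ = h / L = -1.178865 / 286 = -0.00412191
φ = arcsin(-0.00412191) = -0.236168°

-0.2362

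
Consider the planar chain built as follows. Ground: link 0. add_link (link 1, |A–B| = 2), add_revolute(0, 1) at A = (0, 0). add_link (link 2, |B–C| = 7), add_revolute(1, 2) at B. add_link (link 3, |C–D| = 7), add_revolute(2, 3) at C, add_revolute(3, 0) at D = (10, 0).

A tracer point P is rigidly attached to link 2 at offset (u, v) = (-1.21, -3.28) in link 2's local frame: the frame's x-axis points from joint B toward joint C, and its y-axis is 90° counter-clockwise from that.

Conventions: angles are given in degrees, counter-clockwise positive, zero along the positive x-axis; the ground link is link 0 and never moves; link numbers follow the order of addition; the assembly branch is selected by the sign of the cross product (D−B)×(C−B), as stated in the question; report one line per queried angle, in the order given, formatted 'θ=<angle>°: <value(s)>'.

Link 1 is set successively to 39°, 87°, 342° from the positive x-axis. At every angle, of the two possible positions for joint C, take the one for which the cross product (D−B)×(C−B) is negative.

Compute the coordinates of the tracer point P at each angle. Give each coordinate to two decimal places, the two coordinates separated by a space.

A=(0,0), D=(10.00,0)
θ=39°: B = A + 2.00·(cos39°, sin39°) = (1.5543, 1.2586)
θ=39°: |BD| = 8.5390
θ=39°: circle(B,7.00) ∩ circle(D,7.00): a=4.2695, h=5.5472
θ=39°:   candidates: C₊=(6.5948,6.1159) cross=47.367; C₋=(4.9595,-4.8573) cross=-47.367
θ=39°:   branch - wants cross < 0 → take C=(4.9595,-4.8573) (cross=-47.367)
θ=39°: ex = (C−B)/|BC| = (0.4865,-0.8737); ey = (0.8737,0.4865)
θ=39°: P = B + -1.21·ex + -3.28·ey = (-1.9001,0.7202)
θ=87°: B = A + 2.00·(cos87°, sin87°) = (0.1047, 1.9973)
θ=87°: |BD| = 10.0949
θ=87°: circle(B,7.00) ∩ circle(D,7.00): a=5.0474, h=4.8501
θ=87°:   candidates: C₊=(6.0119,5.7528) cross=48.961; C₋=(4.0928,-3.7556) cross=-48.961
θ=87°:   branch - wants cross < 0 → take C=(4.0928,-3.7556) (cross=-48.961)
θ=87°: ex = (C−B)/|BC| = (0.5697,-0.8218); ey = (0.8218,0.5697)
θ=87°: P = B + -1.21·ex + -3.28·ey = (-3.2803,1.1230)
θ=342°: B = A + 2.00·(cos342°, sin342°) = (1.9021, -0.6180)
θ=342°: |BD| = 8.1214
θ=342°: circle(B,7.00) ∩ circle(D,7.00): a=4.0607, h=5.7018
θ=342°:   candidates: C₊=(5.5172,5.3763) cross=46.307; C₋=(6.3850,-5.9943) cross=-46.307
θ=342°:   branch - wants cross < 0 → take C=(6.3850,-5.9943) (cross=-46.307)
θ=342°: ex = (C−B)/|BC| = (0.6404,-0.7680); ey = (0.7680,0.6404)
θ=342°: P = B + -1.21·ex + -3.28·ey = (-1.3919,-1.7892)

θ=39°: -1.90 0.72
θ=87°: -3.28 1.12
θ=342°: -1.39 -1.79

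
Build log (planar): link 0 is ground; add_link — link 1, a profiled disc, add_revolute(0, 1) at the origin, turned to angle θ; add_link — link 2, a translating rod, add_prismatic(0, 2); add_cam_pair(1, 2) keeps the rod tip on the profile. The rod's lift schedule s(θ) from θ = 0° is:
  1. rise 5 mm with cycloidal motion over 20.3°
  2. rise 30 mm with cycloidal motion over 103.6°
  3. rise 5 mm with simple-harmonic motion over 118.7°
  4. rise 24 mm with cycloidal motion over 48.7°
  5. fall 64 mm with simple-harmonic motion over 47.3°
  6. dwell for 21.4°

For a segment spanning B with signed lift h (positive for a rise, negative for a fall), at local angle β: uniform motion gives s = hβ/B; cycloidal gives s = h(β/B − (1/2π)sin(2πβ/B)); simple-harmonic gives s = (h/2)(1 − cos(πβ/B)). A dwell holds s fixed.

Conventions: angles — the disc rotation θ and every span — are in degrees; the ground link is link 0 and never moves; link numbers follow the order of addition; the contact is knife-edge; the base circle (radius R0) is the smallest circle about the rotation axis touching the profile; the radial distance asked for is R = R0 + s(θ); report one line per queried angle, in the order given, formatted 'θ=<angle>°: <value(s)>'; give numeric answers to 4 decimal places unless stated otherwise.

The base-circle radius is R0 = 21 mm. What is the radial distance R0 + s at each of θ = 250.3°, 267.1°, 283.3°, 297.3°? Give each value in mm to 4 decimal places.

seg 1 [0°–20.3°] cycloidal, h=5: full span → s += 5 → s = 5.0000
seg 2 [20.3°–123.9°] cycloidal, h=30: full span → s += 30 → s = 35.0000
seg 3 [123.9°–242.6°] simple-harmonic, h=5: full span → s += 5 → s = 40.0000
seg 4 [242.6°–291.3°] cycloidal, h=24: θ=250.3° here. β=7.7, B=48.7. 24·(0.1581 − sin(2π·0.1581)/(2π)) = 0.5941 → s = 40.5941
seg 4 [242.6°–291.3°] cycloidal, h=24: θ=267.1° here. β=24.5, B=48.7. 24·(0.5031 − sin(2π·0.5031)/(2π)) = 12.1478 → s = 52.1478
seg 4 [242.6°–291.3°] cycloidal, h=24: θ=283.3° here. β=40.7, B=48.7. 24·(0.8357 − sin(2π·0.8357)/(2π)) = 23.3363 → s = 63.3363
seg 4 [242.6°–291.3°] cycloidal, h=24: full span → s += 24 → s = 64.0000
seg 5 [291.3°–338.6°] simple-harmonic, h=-64: θ=297.3° here. β=6, B=47.3. -64/2·(1 − cos(π·0.1268)) = -2.5075 → s = 61.4925
θ=250.3°: R = R0 + s = 21 + 40.5941 = 61.5941
θ=267.1°: R = R0 + s = 21 + 52.1478 = 73.1478
θ=283.3°: R = R0 + s = 21 + 63.3363 = 84.3363
θ=297.3°: R = R0 + s = 21 + 61.4925 = 82.4925

θ=250.3°: 61.5941
θ=267.1°: 73.1478
θ=283.3°: 84.3363
θ=297.3°: 82.4925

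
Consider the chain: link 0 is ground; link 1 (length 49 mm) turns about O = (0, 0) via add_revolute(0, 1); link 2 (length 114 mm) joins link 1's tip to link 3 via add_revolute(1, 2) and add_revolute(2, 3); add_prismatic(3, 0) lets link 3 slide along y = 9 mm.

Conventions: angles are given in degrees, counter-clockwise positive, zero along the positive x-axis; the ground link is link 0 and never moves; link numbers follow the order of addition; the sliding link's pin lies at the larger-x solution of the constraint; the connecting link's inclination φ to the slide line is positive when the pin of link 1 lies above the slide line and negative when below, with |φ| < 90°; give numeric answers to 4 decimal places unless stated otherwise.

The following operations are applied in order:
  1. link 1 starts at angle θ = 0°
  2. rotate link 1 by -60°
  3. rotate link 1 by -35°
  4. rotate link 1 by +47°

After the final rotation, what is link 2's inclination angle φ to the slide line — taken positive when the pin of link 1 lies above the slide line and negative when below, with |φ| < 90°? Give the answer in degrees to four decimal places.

geometry: r = 49 mm, L = 114 mm, e = 9 mm; θ starts at 0°
rotate link 1 by -60°: θ ← 0° -60° = -60°
rotate link 1 by -35°: θ ← -60° -35° = -95°
rotate link 1 by +47°: θ ← -95° +47° = -48°
h = r sin θ − e = -36.414096 − 9 = -45.414096
sin φ = h / L = -45.414096 / 114 = -0.39836927
φ = arcsin(-0.39836927) = -23.476273°

-23.4763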